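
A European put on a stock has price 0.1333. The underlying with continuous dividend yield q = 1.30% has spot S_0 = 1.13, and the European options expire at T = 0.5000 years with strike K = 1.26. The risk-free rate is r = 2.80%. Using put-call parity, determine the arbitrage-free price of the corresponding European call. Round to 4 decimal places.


Answer: Call price = 0.0135

Derivation:
Put-call parity: C - P = S_0 * exp(-qT) - K * exp(-rT).
S_0 * exp(-qT) = 1.1300 * 0.99352108 = 1.12267882
K * exp(-rT) = 1.2600 * 0.98609754 = 1.24248291
C = P + S*exp(-qT) - K*exp(-rT)
C = 0.1333 + 1.12267882 - 1.24248291 = 0.0135


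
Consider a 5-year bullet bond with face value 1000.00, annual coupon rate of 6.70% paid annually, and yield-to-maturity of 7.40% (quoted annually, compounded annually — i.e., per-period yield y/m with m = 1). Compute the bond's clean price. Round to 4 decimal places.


Coupon per period c = face * coupon_rate / m = 67.000000
Periods per year m = 1; per-period yield y/m = 0.074000
Number of cashflows N = 5
Cashflows (t years, CF_t, discount factor 1/(1+y/m)^(m*t), PV):
  t = 1.0000: CF_t = 67.000000, DF = 0.931099, PV = 62.383613
  t = 2.0000: CF_t = 67.000000, DF = 0.866945, PV = 58.085300
  t = 3.0000: CF_t = 67.000000, DF = 0.807211, PV = 54.083148
  t = 4.0000: CF_t = 67.000000, DF = 0.751593, PV = 50.356748
  t = 5.0000: CF_t = 1067.000000, DF = 0.699808, PV = 746.694603
Price P = sum_t PV_t = 971.603412

Answer: Price = 971.6034


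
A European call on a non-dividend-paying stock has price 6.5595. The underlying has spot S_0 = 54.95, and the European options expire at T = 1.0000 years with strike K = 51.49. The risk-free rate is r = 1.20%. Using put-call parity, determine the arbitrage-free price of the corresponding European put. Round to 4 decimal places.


Put-call parity: C - P = S_0 * exp(-qT) - K * exp(-rT).
S_0 * exp(-qT) = 54.9500 * 1.00000000 = 54.95000000
K * exp(-rT) = 51.4900 * 0.98807171 = 50.87581250
P = C - S*exp(-qT) + K*exp(-rT)
P = 6.5595 - 54.95000000 + 50.87581250 = 2.4853

Answer: Put price = 2.4853


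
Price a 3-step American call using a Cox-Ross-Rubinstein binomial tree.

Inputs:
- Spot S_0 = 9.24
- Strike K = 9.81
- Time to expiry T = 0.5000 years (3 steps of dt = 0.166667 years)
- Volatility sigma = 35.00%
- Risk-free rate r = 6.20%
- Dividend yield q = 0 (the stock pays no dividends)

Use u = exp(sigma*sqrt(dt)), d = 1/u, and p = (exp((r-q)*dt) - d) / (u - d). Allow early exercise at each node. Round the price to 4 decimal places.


dt = T/N = 0.166667
u = exp(sigma*sqrt(dt)) = 1.153599; d = 1/u = 0.866852
p = (exp((r-q)*dt) - d) / (u - d) = 0.500562
Discount per step: exp(-r*dt) = 0.989720
Stock lattice S(k, i) with i counting down-moves:
  k=0: S(0,0) = 9.2400
  k=1: S(1,0) = 10.6593; S(1,1) = 8.0097
  k=2: S(2,0) = 12.2965; S(2,1) = 9.2400; S(2,2) = 6.9432
  k=3: S(3,0) = 14.1852; S(3,1) = 10.6593; S(3,2) = 8.0097; S(3,3) = 6.0188
Terminal payoffs V(N, i) = max(S_T - K, 0):
  V(3,0) = 4.375249; V(3,1) = 0.849258; V(3,2) = 0.000000; V(3,3) = 0.000000
Backward induction: V(k, i) = exp(-r*dt) * [p * V(k+1, i) + (1-p) * V(k+1, i+1)]; then take max(V_cont, immediate exercise) for American.
  V(2,0) = exp(-r*dt) * [p*4.375249 + (1-p)*0.849258] = 2.587361; exercise = 2.486513; V(2,0) = max -> 2.587361
  V(2,1) = exp(-r*dt) * [p*0.849258 + (1-p)*0.000000] = 0.420736; exercise = 0.000000; V(2,1) = max -> 0.420736
  V(2,2) = exp(-r*dt) * [p*0.000000 + (1-p)*0.000000] = 0.000000; exercise = 0.000000; V(2,2) = max -> 0.000000
  V(1,0) = exp(-r*dt) * [p*2.587361 + (1-p)*0.420736] = 1.489792; exercise = 0.849258; V(1,0) = max -> 1.489792
  V(1,1) = exp(-r*dt) * [p*0.420736 + (1-p)*0.000000] = 0.208440; exercise = 0.000000; V(1,1) = max -> 0.208440
  V(0,0) = exp(-r*dt) * [p*1.489792 + (1-p)*0.208440] = 0.841100; exercise = 0.000000; V(0,0) = max -> 0.841100

Answer: Price = V(0,0) = 0.8411


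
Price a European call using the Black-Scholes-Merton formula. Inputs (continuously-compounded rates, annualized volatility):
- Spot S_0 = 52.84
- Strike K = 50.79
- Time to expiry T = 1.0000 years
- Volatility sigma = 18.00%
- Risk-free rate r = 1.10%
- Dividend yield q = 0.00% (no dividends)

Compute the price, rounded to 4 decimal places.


d1 = (ln(S/K) + (r - q + 0.5*sigma^2) * T) / (sigma * sqrt(T)) = 0.37093886
d2 = d1 - sigma * sqrt(T) = 0.19093886
exp(-rT) = 0.98906028; exp(-qT) = 1.00000000
C = S_0 * exp(-qT) * N(d1) - K * exp(-rT) * N(d2)
N(d1) = 0.64465846; N(d2) = 0.57571325
C = 52.8400 * 1.00000000 * 0.64465846 - 50.7900 * 0.98906028 * 0.57571325 = 5.1432

Answer: Price = 5.1432


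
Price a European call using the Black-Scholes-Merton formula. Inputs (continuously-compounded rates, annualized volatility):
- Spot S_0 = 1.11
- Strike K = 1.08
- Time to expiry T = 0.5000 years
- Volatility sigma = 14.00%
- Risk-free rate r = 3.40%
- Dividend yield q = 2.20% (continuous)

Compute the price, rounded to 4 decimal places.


d1 = (ln(S/K) + (r - q + 0.5*sigma^2) * T) / (sigma * sqrt(T)) = 0.38687806
d2 = d1 - sigma * sqrt(T) = 0.28788311
exp(-rT) = 0.98314368; exp(-qT) = 0.98906028
C = S_0 * exp(-qT) * N(d1) - K * exp(-rT) * N(d2)
N(d1) = 0.65057676; N(d2) = 0.61328189
C = 1.1100 * 0.98906028 * 0.65057676 - 1.0800 * 0.98314368 * 0.61328189 = 0.0631

Answer: Price = 0.0631


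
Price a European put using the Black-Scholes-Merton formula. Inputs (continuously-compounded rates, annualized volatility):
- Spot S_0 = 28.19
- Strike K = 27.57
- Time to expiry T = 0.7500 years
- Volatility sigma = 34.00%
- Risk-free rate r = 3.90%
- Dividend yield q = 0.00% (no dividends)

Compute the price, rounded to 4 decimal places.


d1 = (ln(S/K) + (r - q + 0.5*sigma^2) * T) / (sigma * sqrt(T)) = 0.32209040
d2 = d1 - sigma * sqrt(T) = 0.02764177
exp(-rT) = 0.97117364; exp(-qT) = 1.00000000
P = K * exp(-rT) * N(-d2) - S_0 * exp(-qT) * N(-d1)
N(-d1) = 0.37369210; N(-d2) = 0.48897394
P = 27.5700 * 0.97117364 * 0.48897394 - 28.1900 * 1.00000000 * 0.37369210 = 2.5580

Answer: Price = 2.5580


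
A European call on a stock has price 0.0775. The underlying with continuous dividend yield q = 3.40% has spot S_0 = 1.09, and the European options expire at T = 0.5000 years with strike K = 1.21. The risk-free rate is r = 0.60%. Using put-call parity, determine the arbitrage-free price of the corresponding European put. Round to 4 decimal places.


Answer: Put price = 0.2122

Derivation:
Put-call parity: C - P = S_0 * exp(-qT) - K * exp(-rT).
S_0 * exp(-qT) = 1.0900 * 0.98314368 = 1.07162662
K * exp(-rT) = 1.2100 * 0.99700450 = 1.20637544
P = C - S*exp(-qT) + K*exp(-rT)
P = 0.0775 - 1.07162662 + 1.20637544 = 0.2122


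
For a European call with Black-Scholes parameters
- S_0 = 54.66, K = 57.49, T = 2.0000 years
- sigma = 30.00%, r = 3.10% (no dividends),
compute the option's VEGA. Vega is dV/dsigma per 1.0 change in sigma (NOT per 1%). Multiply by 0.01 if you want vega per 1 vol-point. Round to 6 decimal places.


Answer: Vega = 29.968234

Derivation:
d1 = 0.2392876709; d2 = -0.1849763978
phi(d1) = 0.3876827890; exp(-qT) = 1.0000000000; exp(-rT) = 0.9398828868
Vega = S * exp(-qT) * phi(d1) * sqrt(T) = 54.6600 * 1.0000000000 * 0.3876827890 * 1.4142135624 = 29.968234


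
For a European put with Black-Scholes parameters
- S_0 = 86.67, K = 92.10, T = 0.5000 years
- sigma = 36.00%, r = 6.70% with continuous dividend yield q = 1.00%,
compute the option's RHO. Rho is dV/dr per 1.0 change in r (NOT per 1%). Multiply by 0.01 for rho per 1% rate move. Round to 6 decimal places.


Answer: Rho = -26.731588

Derivation:
d1 = 0.0005219229; d2 = -0.2540365183
phi(d1) = 0.3989422261; exp(-qT) = 0.9950124792; exp(-rT) = 0.9670549112
N(-d2) = 0.6002663271
Rho = -K*T*exp(-rT)*N(-d2) = -92.1000 * 0.5000 * 0.9670549112 * 0.6002663271 = -26.731588


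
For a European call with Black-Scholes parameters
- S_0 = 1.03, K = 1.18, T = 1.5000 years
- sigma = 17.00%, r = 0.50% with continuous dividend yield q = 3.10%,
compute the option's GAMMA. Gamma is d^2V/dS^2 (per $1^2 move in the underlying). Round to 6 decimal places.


Answer: Gamma = 1.354233

Derivation:
d1 = -0.7361947965; d2 = -0.9444014247
phi(d1) = 0.3042425839; exp(-qT) = 0.9545645606; exp(-rT) = 0.9925280548
Gamma = exp(-qT) * phi(d1) / (S * sigma * sqrt(T)) = 0.9545645606 * 0.3042425839 / (1.0300 * 0.1700 * 1.2247448714) = 1.354233


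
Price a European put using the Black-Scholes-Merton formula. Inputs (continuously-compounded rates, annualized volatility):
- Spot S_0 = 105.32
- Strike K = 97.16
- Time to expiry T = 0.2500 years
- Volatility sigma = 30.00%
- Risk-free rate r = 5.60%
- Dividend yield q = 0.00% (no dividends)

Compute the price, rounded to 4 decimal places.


d1 = (ln(S/K) + (r - q + 0.5*sigma^2) * T) / (sigma * sqrt(T)) = 0.70596154
d2 = d1 - sigma * sqrt(T) = 0.55596154
exp(-rT) = 0.98609754; exp(-qT) = 1.00000000
P = K * exp(-rT) * N(-d2) - S_0 * exp(-qT) * N(-d1)
N(-d1) = 0.24010603; N(-d2) = 0.28911857
P = 97.1600 * 0.98609754 * 0.28911857 - 105.3200 * 1.00000000 * 0.24010603 = 2.4123

Answer: Price = 2.4123


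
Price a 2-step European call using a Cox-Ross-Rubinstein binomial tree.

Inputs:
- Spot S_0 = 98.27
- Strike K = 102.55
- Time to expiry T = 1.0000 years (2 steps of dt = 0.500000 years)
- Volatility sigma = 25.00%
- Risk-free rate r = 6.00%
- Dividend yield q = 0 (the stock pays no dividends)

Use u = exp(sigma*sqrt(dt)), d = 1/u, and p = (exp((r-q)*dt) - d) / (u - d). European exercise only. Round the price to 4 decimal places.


Answer: Price = V(0,0) = 10.3316

Derivation:
dt = T/N = 0.500000
u = exp(sigma*sqrt(dt)) = 1.193365; d = 1/u = 0.837967
p = (exp((r-q)*dt) - d) / (u - d) = 0.541612
Discount per step: exp(-r*dt) = 0.970446
Stock lattice S(k, i) with i counting down-moves:
  k=0: S(0,0) = 98.2700
  k=1: S(1,0) = 117.2719; S(1,1) = 82.3470
  k=2: S(2,0) = 139.9482; S(2,1) = 98.2700; S(2,2) = 69.0041
Terminal payoffs V(N, i) = max(S_T - K, 0):
  V(2,0) = 37.398176; V(2,1) = 0.000000; V(2,2) = 0.000000
Backward induction: V(k, i) = exp(-r*dt) * [p * V(k+1, i) + (1-p) * V(k+1, i+1)].
  V(1,0) = exp(-r*dt) * [p*37.398176 + (1-p)*0.000000] = 19.656666
  V(1,1) = exp(-r*dt) * [p*0.000000 + (1-p)*0.000000] = 0.000000
  V(0,0) = exp(-r*dt) * [p*19.656666 + (1-p)*0.000000] = 10.331640


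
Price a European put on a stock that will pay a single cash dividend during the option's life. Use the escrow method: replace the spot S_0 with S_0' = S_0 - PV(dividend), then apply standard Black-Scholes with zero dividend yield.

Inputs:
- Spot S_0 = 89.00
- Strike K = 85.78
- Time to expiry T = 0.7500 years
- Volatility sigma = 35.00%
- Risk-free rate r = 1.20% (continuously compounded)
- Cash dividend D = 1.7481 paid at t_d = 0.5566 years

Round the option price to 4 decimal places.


Answer: Price = 9.2885

Derivation:
PV(D) = D * exp(-r * t_d) = 1.7481 * 0.99334306 = 1.73646300
S_0' = S_0 - PV(D) = 89.0000 - 1.73646300 = 87.26353700
d1 = (ln(S_0'/K) + (r + sigma^2/2)*T) / (sigma*sqrt(T)) = 0.23781659
d2 = d1 - sigma*sqrt(T) = -0.06529230
exp(-rT) = 0.99104038
N(-d1) = 0.40601168; N(-d2) = 0.52602937
P = K * exp(-rT) * N(-d2) - S_0' * N(-d1) = 85.7800 * 0.99104038 * 0.52602937 - 87.26353700 * 0.40601168 = 9.2885


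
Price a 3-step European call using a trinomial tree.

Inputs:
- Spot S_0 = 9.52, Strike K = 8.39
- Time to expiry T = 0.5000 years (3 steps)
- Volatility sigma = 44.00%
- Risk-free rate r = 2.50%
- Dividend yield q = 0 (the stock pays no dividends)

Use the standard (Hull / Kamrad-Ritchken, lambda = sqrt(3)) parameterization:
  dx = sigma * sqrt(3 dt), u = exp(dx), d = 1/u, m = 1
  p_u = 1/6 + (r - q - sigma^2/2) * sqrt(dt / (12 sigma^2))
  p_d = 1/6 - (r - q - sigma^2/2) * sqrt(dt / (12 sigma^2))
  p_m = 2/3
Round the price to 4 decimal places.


dt = T/N = 0.166667; dx = sigma*sqrt(3*dt) = 0.311127
u = exp(dx) = 1.364963; d = 1/u = 0.732621
p_u = 0.147436, p_m = 0.666667, p_d = 0.185898
Discount per step: exp(-r*dt) = 0.995842
Stock lattice S(k, j) with j the centered position index:
  k=0: S(0,+0) = 9.5200
  k=1: S(1,-1) = 6.9746; S(1,+0) = 9.5200; S(1,+1) = 12.9944
  k=2: S(2,-2) = 5.1097; S(2,-1) = 6.9746; S(2,+0) = 9.5200; S(2,+1) = 12.9944; S(2,+2) = 17.7369
  k=3: S(3,-3) = 3.7435; S(3,-2) = 5.1097; S(3,-1) = 6.9746; S(3,+0) = 9.5200; S(3,+1) = 12.9944; S(3,+2) = 17.7369; S(3,+3) = 24.2102
Terminal payoffs V(N, j) = max(S_T - K, 0):
  V(3,-3) = 0.000000; V(3,-2) = 0.000000; V(3,-1) = 0.000000; V(3,+0) = 1.130000; V(3,+1) = 4.604443; V(3,+2) = 9.346928; V(3,+3) = 15.820243
Backward induction: V(k, j) = exp(-r*dt) * [p_u * V(k+1, j+1) + p_m * V(k+1, j) + p_d * V(k+1, j-1)]
  V(2,-2) = exp(-r*dt) * [p_u*0.000000 + p_m*0.000000 + p_d*0.000000] = 0.000000
  V(2,-1) = exp(-r*dt) * [p_u*1.130000 + p_m*0.000000 + p_d*0.000000] = 0.165909
  V(2,+0) = exp(-r*dt) * [p_u*4.604443 + p_m*1.130000 + p_d*0.000000] = 1.426237
  V(2,+1) = exp(-r*dt) * [p_u*9.346928 + p_m*4.604443 + p_d*1.130000] = 4.638396
  V(2,+2) = exp(-r*dt) * [p_u*15.820243 + p_m*9.346928 + p_d*4.604443] = 9.380540
  V(1,-1) = exp(-r*dt) * [p_u*1.426237 + p_m*0.165909 + p_d*0.000000] = 0.319550
  V(1,+0) = exp(-r*dt) * [p_u*4.638396 + p_m*1.426237 + p_d*0.165909] = 1.658606
  V(1,+1) = exp(-r*dt) * [p_u*9.380540 + p_m*4.638396 + p_d*1.426237] = 4.720712
  V(0,+0) = exp(-r*dt) * [p_u*4.720712 + p_m*1.658606 + p_d*0.319550] = 1.853403

Answer: Price = V(0,0) = 1.8534


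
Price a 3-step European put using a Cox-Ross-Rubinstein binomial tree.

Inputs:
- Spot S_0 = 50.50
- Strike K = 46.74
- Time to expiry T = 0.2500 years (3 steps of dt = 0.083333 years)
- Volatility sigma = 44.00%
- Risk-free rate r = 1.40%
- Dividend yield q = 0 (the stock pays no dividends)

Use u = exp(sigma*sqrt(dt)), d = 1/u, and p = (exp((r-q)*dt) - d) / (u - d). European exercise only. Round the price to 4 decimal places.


dt = T/N = 0.083333
u = exp(sigma*sqrt(dt)) = 1.135436; d = 1/u = 0.880719
p = (exp((r-q)*dt) - d) / (u - d) = 0.472871
Discount per step: exp(-r*dt) = 0.998834
Stock lattice S(k, i) with i counting down-moves:
  k=0: S(0,0) = 50.5000
  k=1: S(1,0) = 57.3395; S(1,1) = 44.4763
  k=2: S(2,0) = 65.1054; S(2,1) = 50.5000; S(2,2) = 39.1711
  k=3: S(3,0) = 73.9230; S(3,1) = 57.3395; S(3,2) = 44.4763; S(3,3) = 34.4987
Terminal payoffs V(N, i) = max(K - S_T, 0):
  V(3,0) = 0.000000; V(3,1) = 0.000000; V(3,2) = 2.263708; V(3,3) = 12.241282
Backward induction: V(k, i) = exp(-r*dt) * [p * V(k+1, i) + (1-p) * V(k+1, i+1)].
  V(2,0) = exp(-r*dt) * [p*0.000000 + (1-p)*0.000000] = 0.000000
  V(2,1) = exp(-r*dt) * [p*0.000000 + (1-p)*2.263708] = 1.191874
  V(2,2) = exp(-r*dt) * [p*2.263708 + (1-p)*12.241282] = 7.514402
  V(1,0) = exp(-r*dt) * [p*0.000000 + (1-p)*1.191874] = 0.627539
  V(1,1) = exp(-r*dt) * [p*1.191874 + (1-p)*7.514402] = 4.519385
  V(0,0) = exp(-r*dt) * [p*0.627539 + (1-p)*4.519385] = 2.675919

Answer: Price = V(0,0) = 2.6759


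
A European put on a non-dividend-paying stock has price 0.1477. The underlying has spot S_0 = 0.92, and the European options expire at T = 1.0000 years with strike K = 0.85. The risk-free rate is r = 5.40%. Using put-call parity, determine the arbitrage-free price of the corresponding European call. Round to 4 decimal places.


Put-call parity: C - P = S_0 * exp(-qT) - K * exp(-rT).
S_0 * exp(-qT) = 0.9200 * 1.00000000 = 0.92000000
K * exp(-rT) = 0.8500 * 0.94743211 = 0.80531729
C = P + S*exp(-qT) - K*exp(-rT)
C = 0.1477 + 0.92000000 - 0.80531729 = 0.2624

Answer: Call price = 0.2624


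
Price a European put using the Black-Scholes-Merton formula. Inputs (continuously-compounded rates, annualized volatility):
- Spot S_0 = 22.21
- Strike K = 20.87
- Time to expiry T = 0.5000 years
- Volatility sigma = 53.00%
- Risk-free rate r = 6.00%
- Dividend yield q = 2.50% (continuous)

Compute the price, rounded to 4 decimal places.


Answer: Price = 2.3647

Derivation:
d1 = (ln(S/K) + (r - q + 0.5*sigma^2) * T) / (sigma * sqrt(T)) = 0.40012882
d2 = d1 - sigma * sqrt(T) = 0.02536223
exp(-rT) = 0.97044553; exp(-qT) = 0.98757780
P = K * exp(-rT) * N(-d2) - S_0 * exp(-qT) * N(-d1)
N(-d1) = 0.34453082; N(-d2) = 0.48988302
P = 20.8700 * 0.97044553 * 0.48988302 - 22.2100 * 0.98757780 * 0.34453082 = 2.3647


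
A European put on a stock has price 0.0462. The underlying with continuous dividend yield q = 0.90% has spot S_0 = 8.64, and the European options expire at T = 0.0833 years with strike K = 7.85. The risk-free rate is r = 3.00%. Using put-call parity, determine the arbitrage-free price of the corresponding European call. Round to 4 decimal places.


Answer: Call price = 0.8493

Derivation:
Put-call parity: C - P = S_0 * exp(-qT) - K * exp(-rT).
S_0 * exp(-qT) = 8.6400 * 0.99925058 = 8.63352502
K * exp(-rT) = 7.8500 * 0.99750412 = 7.83040734
C = P + S*exp(-qT) - K*exp(-rT)
C = 0.0462 + 8.63352502 - 7.83040734 = 0.8493


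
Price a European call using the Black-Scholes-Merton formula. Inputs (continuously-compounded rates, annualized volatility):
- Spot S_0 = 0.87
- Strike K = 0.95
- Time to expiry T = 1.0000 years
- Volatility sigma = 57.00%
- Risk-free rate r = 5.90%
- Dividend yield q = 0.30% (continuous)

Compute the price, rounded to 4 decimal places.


d1 = (ln(S/K) + (r - q + 0.5*sigma^2) * T) / (sigma * sqrt(T)) = 0.22891443
d2 = d1 - sigma * sqrt(T) = -0.34108557
exp(-rT) = 0.94270677; exp(-qT) = 0.99700450
C = S_0 * exp(-qT) * N(d1) - K * exp(-rT) * N(d2)
N(d1) = 0.59053229; N(d2) = 0.36651958
C = 0.8700 * 0.99700450 * 0.59053229 - 0.9500 * 0.94270677 * 0.36651958 = 0.1840

Answer: Price = 0.1840


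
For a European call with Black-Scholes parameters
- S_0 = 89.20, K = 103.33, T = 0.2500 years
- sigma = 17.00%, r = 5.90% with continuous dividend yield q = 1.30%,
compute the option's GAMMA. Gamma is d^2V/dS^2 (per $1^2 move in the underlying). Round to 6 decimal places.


d1 = -1.5521671840; d2 = -1.6371671840
phi(d1) = 0.1196062697; exp(-qT) = 0.9967552755; exp(-rT) = 0.9853582484
Gamma = exp(-qT) * phi(d1) / (S * sigma * sqrt(T)) = 0.9967552755 * 0.1196062697 / (89.2000 * 0.1700 * 0.5000000000) = 0.015724

Answer: Gamma = 0.015724


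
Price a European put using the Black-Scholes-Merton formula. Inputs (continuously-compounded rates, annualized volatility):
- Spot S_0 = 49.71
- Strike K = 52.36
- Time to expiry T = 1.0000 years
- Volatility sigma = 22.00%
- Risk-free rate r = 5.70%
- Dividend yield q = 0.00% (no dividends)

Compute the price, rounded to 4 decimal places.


Answer: Price = 4.2188

Derivation:
d1 = (ln(S/K) + (r - q + 0.5*sigma^2) * T) / (sigma * sqrt(T)) = 0.13301445
d2 = d1 - sigma * sqrt(T) = -0.08698555
exp(-rT) = 0.94459407; exp(-qT) = 1.00000000
P = K * exp(-rT) * N(-d2) - S_0 * exp(-qT) * N(-d1)
N(-d1) = 0.44709098; N(-d2) = 0.53465850
P = 52.3600 * 0.94459407 * 0.53465850 - 49.7100 * 1.00000000 * 0.44709098 = 4.2188


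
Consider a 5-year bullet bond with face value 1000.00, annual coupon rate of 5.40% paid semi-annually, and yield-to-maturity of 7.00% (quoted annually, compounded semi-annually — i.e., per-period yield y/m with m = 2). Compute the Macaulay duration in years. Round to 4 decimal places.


Answer: Macaulay duration = 4.4247 years

Derivation:
Coupon per period c = face * coupon_rate / m = 27.000000
Periods per year m = 2; per-period yield y/m = 0.035000
Number of cashflows N = 10
Cashflows (t years, CF_t, discount factor 1/(1+y/m)^(m*t), PV):
  t = 0.5000: CF_t = 27.000000, DF = 0.966184, PV = 26.086957
  t = 1.0000: CF_t = 27.000000, DF = 0.933511, PV = 25.204789
  t = 1.5000: CF_t = 27.000000, DF = 0.901943, PV = 24.352453
  t = 2.0000: CF_t = 27.000000, DF = 0.871442, PV = 23.528940
  t = 2.5000: CF_t = 27.000000, DF = 0.841973, PV = 22.733276
  t = 3.0000: CF_t = 27.000000, DF = 0.813501, PV = 21.964517
  t = 3.5000: CF_t = 27.000000, DF = 0.785991, PV = 21.221756
  t = 4.0000: CF_t = 27.000000, DF = 0.759412, PV = 20.504112
  t = 4.5000: CF_t = 27.000000, DF = 0.733731, PV = 19.810736
  t = 5.0000: CF_t = 1027.000000, DF = 0.708919, PV = 728.059622
Price P = sum_t PV_t = 933.467157
Macaulay numerator sum_t t * PV_t:
  t * PV_t at t = 0.5000: 13.043478
  t * PV_t at t = 1.0000: 25.204789
  t * PV_t at t = 1.5000: 36.528680
  t * PV_t at t = 2.0000: 47.057880
  t * PV_t at t = 2.5000: 56.833189
  t * PV_t at t = 3.0000: 65.893552
  t * PV_t at t = 3.5000: 74.276146
  t * PV_t at t = 4.0000: 82.016448
  t * PV_t at t = 4.5000: 89.148313
  t * PV_t at t = 5.0000: 3640.298108
Macaulay duration D = (sum_t t * PV_t) / P = 4130.300583 / 933.467157 = 4.424688


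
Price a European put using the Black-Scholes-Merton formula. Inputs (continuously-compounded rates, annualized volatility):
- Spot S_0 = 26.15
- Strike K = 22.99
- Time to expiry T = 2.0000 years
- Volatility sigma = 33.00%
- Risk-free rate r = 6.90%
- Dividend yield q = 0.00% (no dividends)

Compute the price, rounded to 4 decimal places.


d1 = (ln(S/K) + (r - q + 0.5*sigma^2) * T) / (sigma * sqrt(T)) = 0.80500861
d2 = d1 - sigma * sqrt(T) = 0.33831814
exp(-rT) = 0.87109869; exp(-qT) = 1.00000000
P = K * exp(-rT) * N(-d2) - S_0 * exp(-qT) * N(-d1)
N(-d1) = 0.21040736; N(-d2) = 0.36756173
P = 22.9900 * 0.87109869 * 0.36756173 - 26.1500 * 1.00000000 * 0.21040736 = 1.8588

Answer: Price = 1.8588


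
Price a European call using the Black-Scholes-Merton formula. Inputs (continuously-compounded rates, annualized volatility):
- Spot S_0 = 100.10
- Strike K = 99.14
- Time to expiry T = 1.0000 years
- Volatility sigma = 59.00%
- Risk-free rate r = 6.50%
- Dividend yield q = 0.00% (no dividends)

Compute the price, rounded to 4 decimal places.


d1 = (ln(S/K) + (r - q + 0.5*sigma^2) * T) / (sigma * sqrt(T)) = 0.42150287
d2 = d1 - sigma * sqrt(T) = -0.16849713
exp(-rT) = 0.93706746; exp(-qT) = 1.00000000
C = S_0 * exp(-qT) * N(d1) - K * exp(-rT) * N(d2)
N(d1) = 0.66330604; N(d2) = 0.43309610
C = 100.1000 * 1.00000000 * 0.66330604 - 99.1400 * 0.93706746 * 0.43309610 = 26.1619

Answer: Price = 26.1619


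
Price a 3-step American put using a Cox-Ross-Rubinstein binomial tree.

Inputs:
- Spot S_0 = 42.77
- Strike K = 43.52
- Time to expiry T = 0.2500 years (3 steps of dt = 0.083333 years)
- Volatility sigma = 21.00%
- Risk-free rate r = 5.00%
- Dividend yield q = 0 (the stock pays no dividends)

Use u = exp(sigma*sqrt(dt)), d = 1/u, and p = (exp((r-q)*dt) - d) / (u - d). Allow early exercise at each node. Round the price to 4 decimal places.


dt = T/N = 0.083333
u = exp(sigma*sqrt(dt)) = 1.062497; d = 1/u = 0.941179
p = (exp((r-q)*dt) - d) / (u - d) = 0.519266
Discount per step: exp(-r*dt) = 0.995842
Stock lattice S(k, i) with i counting down-moves:
  k=0: S(0,0) = 42.7700
  k=1: S(1,0) = 45.4430; S(1,1) = 40.2542
  k=2: S(2,0) = 48.2830; S(2,1) = 42.7700; S(2,2) = 37.8864
  k=3: S(3,0) = 51.3006; S(3,1) = 45.4430; S(3,2) = 40.2542; S(3,3) = 35.6579
Terminal payoffs V(N, i) = max(K - S_T, 0):
  V(3,0) = 0.000000; V(3,1) = 0.000000; V(3,2) = 3.265768; V(3,3) = 7.862069
Backward induction: V(k, i) = exp(-r*dt) * [p * V(k+1, i) + (1-p) * V(k+1, i+1)]; then take max(V_cont, immediate exercise) for American.
  V(2,0) = exp(-r*dt) * [p*0.000000 + (1-p)*0.000000] = 0.000000; exercise = 0.000000; V(2,0) = max -> 0.000000
  V(2,1) = exp(-r*dt) * [p*0.000000 + (1-p)*3.265768] = 1.563438; exercise = 0.750000; V(2,1) = max -> 1.563438
  V(2,2) = exp(-r*dt) * [p*3.265768 + (1-p)*7.862069] = 5.452600; exercise = 5.633556; V(2,2) = max -> 5.633556
  V(1,0) = exp(-r*dt) * [p*0.000000 + (1-p)*1.563438] = 0.748473; exercise = 0.000000; V(1,0) = max -> 0.748473
  V(1,1) = exp(-r*dt) * [p*1.563438 + (1-p)*5.633556] = 3.505446; exercise = 3.265768; V(1,1) = max -> 3.505446
  V(0,0) = exp(-r*dt) * [p*0.748473 + (1-p)*3.505446] = 2.065221; exercise = 0.750000; V(0,0) = max -> 2.065221

Answer: Price = V(0,0) = 2.0652


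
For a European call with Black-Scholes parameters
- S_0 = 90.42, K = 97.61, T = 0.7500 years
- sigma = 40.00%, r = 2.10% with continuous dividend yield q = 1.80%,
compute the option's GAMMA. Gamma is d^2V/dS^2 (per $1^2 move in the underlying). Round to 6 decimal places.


d1 = -0.0411779645; d2 = -0.3875881260
phi(d1) = 0.3986041955; exp(-qT) = 0.9865907163; exp(-rT) = 0.9843733826
Gamma = exp(-qT) * phi(d1) / (S * sigma * sqrt(T)) = 0.9865907163 * 0.3986041955 / (90.4200 * 0.4000 * 0.8660254038) = 0.012555

Answer: Gamma = 0.012555


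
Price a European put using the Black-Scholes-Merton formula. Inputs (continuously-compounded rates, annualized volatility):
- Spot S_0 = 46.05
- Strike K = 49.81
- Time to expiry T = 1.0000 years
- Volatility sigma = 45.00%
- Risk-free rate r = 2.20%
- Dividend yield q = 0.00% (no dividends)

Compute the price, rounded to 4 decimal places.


d1 = (ln(S/K) + (r - q + 0.5*sigma^2) * T) / (sigma * sqrt(T)) = 0.09947110
d2 = d1 - sigma * sqrt(T) = -0.35052890
exp(-rT) = 0.97824024; exp(-qT) = 1.00000000
P = K * exp(-rT) * N(-d2) - S_0 * exp(-qT) * N(-d1)
N(-d1) = 0.46038212; N(-d2) = 0.63702910
P = 49.8100 * 0.97824024 * 0.63702910 - 46.0500 * 1.00000000 * 0.46038212 = 9.8394

Answer: Price = 9.8394


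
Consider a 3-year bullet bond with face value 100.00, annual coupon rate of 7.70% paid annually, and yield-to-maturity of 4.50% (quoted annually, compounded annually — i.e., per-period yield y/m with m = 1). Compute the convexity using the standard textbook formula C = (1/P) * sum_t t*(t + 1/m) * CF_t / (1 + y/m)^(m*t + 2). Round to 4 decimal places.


Answer: Convexity = 10.0125

Derivation:
Coupon per period c = face * coupon_rate / m = 7.700000
Periods per year m = 1; per-period yield y/m = 0.045000
Number of cashflows N = 3
Cashflows (t years, CF_t, discount factor 1/(1+y/m)^(m*t), PV):
  t = 1.0000: CF_t = 7.700000, DF = 0.956938, PV = 7.368421
  t = 2.0000: CF_t = 7.700000, DF = 0.915730, PV = 7.051121
  t = 3.0000: CF_t = 107.700000, DF = 0.876297, PV = 94.377144
Price P = sum_t PV_t = 108.796686
Convexity numerator sum_t t*(t + 1/m) * CF_t / (1+y/m)^(m*t + 2):
  t = 1.0000: term = 13.494968
  t = 2.0000: term = 38.741534
  t = 3.0000: term = 1037.087732
Convexity = (1/P) * sum = 1089.324234 / 108.796686 = 10.012476


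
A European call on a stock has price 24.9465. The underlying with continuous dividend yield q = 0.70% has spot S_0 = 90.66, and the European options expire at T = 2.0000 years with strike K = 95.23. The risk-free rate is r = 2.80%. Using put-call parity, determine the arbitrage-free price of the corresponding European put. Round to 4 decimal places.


Put-call parity: C - P = S_0 * exp(-qT) - K * exp(-rT).
S_0 * exp(-qT) = 90.6600 * 0.98609754 = 89.39960336
K * exp(-rT) = 95.2300 * 0.94553914 = 90.04369191
P = C - S*exp(-qT) + K*exp(-rT)
P = 24.9465 - 89.39960336 + 90.04369191 = 25.5906

Answer: Put price = 25.5906


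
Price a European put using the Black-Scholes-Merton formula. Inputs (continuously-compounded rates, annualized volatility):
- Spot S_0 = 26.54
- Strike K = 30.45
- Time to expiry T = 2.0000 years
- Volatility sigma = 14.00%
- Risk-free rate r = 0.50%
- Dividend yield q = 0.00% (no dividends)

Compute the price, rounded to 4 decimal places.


d1 = (ln(S/K) + (r - q + 0.5*sigma^2) * T) / (sigma * sqrt(T)) = -0.54463872
d2 = d1 - sigma * sqrt(T) = -0.74262862
exp(-rT) = 0.99004983; exp(-qT) = 1.00000000
P = K * exp(-rT) * N(-d2) - S_0 * exp(-qT) * N(-d1)
N(-d1) = 0.70699899; N(-d2) = 0.77114672
P = 30.4500 * 0.99004983 * 0.77114672 - 26.5400 * 1.00000000 * 0.70699899 = 4.4840

Answer: Price = 4.4840


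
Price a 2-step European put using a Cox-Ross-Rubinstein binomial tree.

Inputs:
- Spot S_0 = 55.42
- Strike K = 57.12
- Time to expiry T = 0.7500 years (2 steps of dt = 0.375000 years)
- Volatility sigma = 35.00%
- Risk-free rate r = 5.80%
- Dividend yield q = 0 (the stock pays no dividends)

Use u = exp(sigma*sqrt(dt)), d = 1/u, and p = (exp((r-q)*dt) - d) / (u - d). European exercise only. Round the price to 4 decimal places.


Answer: Price = V(0,0) = 5.8951

Derivation:
dt = T/N = 0.375000
u = exp(sigma*sqrt(dt)) = 1.239032; d = 1/u = 0.807082
p = (exp((r-q)*dt) - d) / (u - d) = 0.497526
Discount per step: exp(-r*dt) = 0.978485
Stock lattice S(k, i) with i counting down-moves:
  k=0: S(0,0) = 55.4200
  k=1: S(1,0) = 68.6671; S(1,1) = 44.7285
  k=2: S(2,0) = 85.0808; S(2,1) = 55.4200; S(2,2) = 36.0995
Terminal payoffs V(N, i) = max(K - S_T, 0):
  V(2,0) = 0.000000; V(2,1) = 1.700000; V(2,2) = 21.020470
Backward induction: V(k, i) = exp(-r*dt) * [p * V(k+1, i) + (1-p) * V(k+1, i+1)].
  V(1,0) = exp(-r*dt) * [p*0.000000 + (1-p)*1.700000] = 0.835827
  V(1,1) = exp(-r*dt) * [p*1.700000 + (1-p)*21.020470] = 11.162584
  V(0,0) = exp(-r*dt) * [p*0.835827 + (1-p)*11.162584] = 5.895128


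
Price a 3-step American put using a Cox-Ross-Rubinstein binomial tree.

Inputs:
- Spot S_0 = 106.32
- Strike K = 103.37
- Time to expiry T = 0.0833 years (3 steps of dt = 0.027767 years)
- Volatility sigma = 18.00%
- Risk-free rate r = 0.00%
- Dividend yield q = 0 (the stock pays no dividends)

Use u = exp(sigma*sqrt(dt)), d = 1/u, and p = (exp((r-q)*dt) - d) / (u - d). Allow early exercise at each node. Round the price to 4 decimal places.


dt = T/N = 0.027767
u = exp(sigma*sqrt(dt)) = 1.030448; d = 1/u = 0.970451
p = (exp((r-q)*dt) - d) / (u - d) = 0.492502
Discount per step: exp(-r*dt) = 1.000000
Stock lattice S(k, i) with i counting down-moves:
  k=0: S(0,0) = 106.3200
  k=1: S(1,0) = 109.5573; S(1,1) = 103.1784
  k=2: S(2,0) = 112.8931; S(2,1) = 106.3200; S(2,2) = 100.1296
  k=3: S(3,0) = 116.3305; S(3,1) = 109.5573; S(3,2) = 103.1784; S(3,3) = 97.1709
Terminal payoffs V(N, i) = max(K - S_T, 0):
  V(3,0) = 0.000000; V(3,1) = 0.000000; V(3,2) = 0.191612; V(3,3) = 6.199087
Backward induction: V(k, i) = exp(-r*dt) * [p * V(k+1, i) + (1-p) * V(k+1, i+1)]; then take max(V_cont, immediate exercise) for American.
  V(2,0) = exp(-r*dt) * [p*0.000000 + (1-p)*0.000000] = 0.000000; exercise = 0.000000; V(2,0) = max -> 0.000000
  V(2,1) = exp(-r*dt) * [p*0.000000 + (1-p)*0.191612] = 0.097243; exercise = 0.000000; V(2,1) = max -> 0.097243
  V(2,2) = exp(-r*dt) * [p*0.191612 + (1-p)*6.199087] = 3.240393; exercise = 3.240393; V(2,2) = max -> 3.240393
  V(1,0) = exp(-r*dt) * [p*0.000000 + (1-p)*0.097243] = 0.049350; exercise = 0.000000; V(1,0) = max -> 0.049350
  V(1,1) = exp(-r*dt) * [p*0.097243 + (1-p)*3.240393] = 1.692385; exercise = 0.191612; V(1,1) = max -> 1.692385
  V(0,0) = exp(-r*dt) * [p*0.049350 + (1-p)*1.692385] = 0.883187; exercise = 0.000000; V(0,0) = max -> 0.883187

Answer: Price = V(0,0) = 0.8832


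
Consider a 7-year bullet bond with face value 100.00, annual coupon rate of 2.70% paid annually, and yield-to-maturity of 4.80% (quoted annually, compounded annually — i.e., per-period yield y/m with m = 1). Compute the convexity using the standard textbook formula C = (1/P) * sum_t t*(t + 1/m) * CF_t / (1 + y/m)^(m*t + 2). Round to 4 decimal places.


Answer: Convexity = 45.4902

Derivation:
Coupon per period c = face * coupon_rate / m = 2.700000
Periods per year m = 1; per-period yield y/m = 0.048000
Number of cashflows N = 7
Cashflows (t years, CF_t, discount factor 1/(1+y/m)^(m*t), PV):
  t = 1.0000: CF_t = 2.700000, DF = 0.954198, PV = 2.576336
  t = 2.0000: CF_t = 2.700000, DF = 0.910495, PV = 2.458336
  t = 3.0000: CF_t = 2.700000, DF = 0.868793, PV = 2.345740
  t = 4.0000: CF_t = 2.700000, DF = 0.829001, PV = 2.238302
  t = 5.0000: CF_t = 2.700000, DF = 0.791031, PV = 2.135784
  t = 6.0000: CF_t = 2.700000, DF = 0.754801, PV = 2.037962
  t = 7.0000: CF_t = 102.700000, DF = 0.720230, PV = 73.967589
Price P = sum_t PV_t = 87.760049
Convexity numerator sum_t t*(t + 1/m) * CF_t / (1+y/m)^(m*t + 2):
  t = 1.0000: term = 4.691480
  t = 2.0000: term = 13.429810
  t = 3.0000: term = 25.629409
  t = 4.0000: term = 40.759239
  t = 5.0000: term = 58.338605
  t = 6.0000: term = 77.933251
  t = 7.0000: term = 3771.437602
Convexity = (1/P) * sum = 3992.219397 / 87.760049 = 45.490168


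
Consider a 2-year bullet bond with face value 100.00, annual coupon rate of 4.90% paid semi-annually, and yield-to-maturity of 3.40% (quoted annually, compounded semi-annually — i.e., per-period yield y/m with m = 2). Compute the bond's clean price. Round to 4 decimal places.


Coupon per period c = face * coupon_rate / m = 2.450000
Periods per year m = 2; per-period yield y/m = 0.017000
Number of cashflows N = 4
Cashflows (t years, CF_t, discount factor 1/(1+y/m)^(m*t), PV):
  t = 0.5000: CF_t = 2.450000, DF = 0.983284, PV = 2.409046
  t = 1.0000: CF_t = 2.450000, DF = 0.966848, PV = 2.368777
  t = 1.5000: CF_t = 2.450000, DF = 0.950686, PV = 2.329181
  t = 2.0000: CF_t = 102.450000, DF = 0.934795, PV = 95.769705
Price P = sum_t PV_t = 102.876709

Answer: Price = 102.8767


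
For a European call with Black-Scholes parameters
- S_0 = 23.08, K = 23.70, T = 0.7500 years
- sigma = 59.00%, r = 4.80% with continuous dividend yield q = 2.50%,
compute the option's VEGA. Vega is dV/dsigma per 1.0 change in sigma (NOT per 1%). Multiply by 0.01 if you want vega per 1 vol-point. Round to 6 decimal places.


Answer: Vega = 7.608512

Derivation:
d1 = 0.2373572943; d2 = -0.2735976940
phi(d1) = 0.3878611843; exp(-qT) = 0.9814246877; exp(-rT) = 0.9646402935
Vega = S * exp(-qT) * phi(d1) * sqrt(T) = 23.0800 * 0.9814246877 * 0.3878611843 * 0.8660254038 = 7.608512


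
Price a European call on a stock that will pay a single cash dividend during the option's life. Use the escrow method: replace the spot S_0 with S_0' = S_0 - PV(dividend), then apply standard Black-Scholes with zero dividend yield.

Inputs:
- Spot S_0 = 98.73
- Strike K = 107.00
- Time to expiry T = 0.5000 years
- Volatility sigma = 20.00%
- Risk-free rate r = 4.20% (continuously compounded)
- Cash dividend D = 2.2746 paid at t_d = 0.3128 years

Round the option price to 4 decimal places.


Answer: Price = 2.4623

Derivation:
PV(D) = D * exp(-r * t_d) = 2.2746 * 0.98694832 = 2.24491265
S_0' = S_0 - PV(D) = 98.7300 - 2.24491265 = 96.48508735
d1 = (ln(S_0'/K) + (r + sigma^2/2)*T) / (sigma*sqrt(T)) = -0.51223079
d2 = d1 - sigma*sqrt(T) = -0.65365215
exp(-rT) = 0.97921896
N(d1) = 0.30424475; N(d2) = 0.25666797
C = S_0' * N(d1) - K * exp(-rT) * N(d2) = 96.48508735 * 0.30424475 - 107.0000 * 0.97921896 * 0.25666797 = 2.4623


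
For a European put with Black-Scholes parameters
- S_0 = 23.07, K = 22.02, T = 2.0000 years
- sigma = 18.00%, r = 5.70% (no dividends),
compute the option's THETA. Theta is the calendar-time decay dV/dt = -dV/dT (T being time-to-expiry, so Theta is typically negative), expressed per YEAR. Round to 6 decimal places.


Answer: Theta = -0.095289

Derivation:
d1 = 0.7581046614; d2 = 0.5035462202
phi(d1) = 0.2993026913; exp(-qT) = 1.0000000000; exp(-rT) = 0.8922579559
Theta = -S*exp(-qT)*phi(d1)*sigma/(2*sqrt(T)) + r*K*exp(-rT)*N(-d2) - q*S*exp(-qT)*N(-d1)
N(-d1) = 0.2241941647; N(-d2) = 0.3072901464; sqrt(T) = 1.4142135624
Term 1 = -23.0700 * 1.0000000000 * 0.2993026913 * 0.1800 / (2 * 1.4142135624) = -0.4394259781
Term 2 = 0.0570 * 22.0200 * 0.8922579559 * 0.3072901464 = 0.3441368932
Term 3 = 0 (no dividend yield, q = 0)
Theta = -0.4394259781 + (0.3441368932) + (0.0000000000) = -0.095289


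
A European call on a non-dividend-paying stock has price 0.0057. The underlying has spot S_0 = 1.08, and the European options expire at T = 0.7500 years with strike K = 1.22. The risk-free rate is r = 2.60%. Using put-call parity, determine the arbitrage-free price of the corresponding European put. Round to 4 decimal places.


Answer: Put price = 0.1221

Derivation:
Put-call parity: C - P = S_0 * exp(-qT) - K * exp(-rT).
S_0 * exp(-qT) = 1.0800 * 1.00000000 = 1.08000000
K * exp(-rT) = 1.2200 * 0.98068890 = 1.19644045
P = C - S*exp(-qT) + K*exp(-rT)
P = 0.0057 - 1.08000000 + 1.19644045 = 0.1221


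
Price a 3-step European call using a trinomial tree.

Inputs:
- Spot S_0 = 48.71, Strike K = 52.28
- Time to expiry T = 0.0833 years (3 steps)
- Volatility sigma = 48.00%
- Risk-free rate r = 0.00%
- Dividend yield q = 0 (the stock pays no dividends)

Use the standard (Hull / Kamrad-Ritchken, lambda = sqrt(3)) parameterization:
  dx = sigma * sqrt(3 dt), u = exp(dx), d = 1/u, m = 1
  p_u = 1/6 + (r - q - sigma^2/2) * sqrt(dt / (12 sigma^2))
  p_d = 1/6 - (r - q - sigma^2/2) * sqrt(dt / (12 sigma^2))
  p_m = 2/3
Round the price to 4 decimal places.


Answer: Price = V(0,0) = 1.4628

Derivation:
dt = T/N = 0.027767; dx = sigma*sqrt(3*dt) = 0.138536
u = exp(dx) = 1.148591; d = 1/u = 0.870632
p_u = 0.155122, p_m = 0.666667, p_d = 0.178211
Discount per step: exp(-r*dt) = 1.000000
Stock lattice S(k, j) with j the centered position index:
  k=0: S(0,+0) = 48.7100
  k=1: S(1,-1) = 42.4085; S(1,+0) = 48.7100; S(1,+1) = 55.9479
  k=2: S(2,-2) = 36.9222; S(2,-1) = 42.4085; S(2,+0) = 48.7100; S(2,+1) = 55.9479; S(2,+2) = 64.2613
  k=3: S(3,-3) = 32.1456; S(3,-2) = 36.9222; S(3,-1) = 42.4085; S(3,+0) = 48.7100; S(3,+1) = 55.9479; S(3,+2) = 64.2613; S(3,+3) = 73.8099
Terminal payoffs V(N, j) = max(S_T - K, 0):
  V(3,-3) = 0.000000; V(3,-2) = 0.000000; V(3,-1) = 0.000000; V(3,+0) = 0.000000; V(3,+1) = 3.667889; V(3,+2) = 11.981265; V(3,+3) = 21.529939
Backward induction: V(k, j) = exp(-r*dt) * [p_u * V(k+1, j+1) + p_m * V(k+1, j) + p_d * V(k+1, j-1)]
  V(2,-2) = exp(-r*dt) * [p_u*0.000000 + p_m*0.000000 + p_d*0.000000] = 0.000000
  V(2,-1) = exp(-r*dt) * [p_u*0.000000 + p_m*0.000000 + p_d*0.000000] = 0.000000
  V(2,+0) = exp(-r*dt) * [p_u*3.667889 + p_m*0.000000 + p_d*0.000000] = 0.568970
  V(2,+1) = exp(-r*dt) * [p_u*11.981265 + p_m*3.667889 + p_d*0.000000] = 4.303817
  V(2,+2) = exp(-r*dt) * [p_u*21.529939 + p_m*11.981265 + p_d*3.667889] = 11.980936
  V(1,-1) = exp(-r*dt) * [p_u*0.568970 + p_m*0.000000 + p_d*0.000000] = 0.088260
  V(1,+0) = exp(-r*dt) * [p_u*4.303817 + p_m*0.568970 + p_d*0.000000] = 1.046930
  V(1,+1) = exp(-r*dt) * [p_u*11.980936 + p_m*4.303817 + p_d*0.568970] = 4.829114
  V(0,+0) = exp(-r*dt) * [p_u*4.829114 + p_m*1.046930 + p_d*0.088260] = 1.462784


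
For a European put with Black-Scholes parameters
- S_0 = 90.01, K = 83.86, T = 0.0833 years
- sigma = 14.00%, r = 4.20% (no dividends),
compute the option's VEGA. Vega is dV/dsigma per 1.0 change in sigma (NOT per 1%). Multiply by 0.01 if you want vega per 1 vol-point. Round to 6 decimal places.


Answer: Vega = 1.843569

Derivation:
d1 = 1.8582924547; d2 = 1.8178860196
phi(d1) = 0.0709653211; exp(-qT) = 1.0000000000; exp(-rT) = 0.9965075130
Vega = S * exp(-qT) * phi(d1) * sqrt(T) = 90.0100 * 1.0000000000 * 0.0709653211 * 0.2886173938 = 1.843569


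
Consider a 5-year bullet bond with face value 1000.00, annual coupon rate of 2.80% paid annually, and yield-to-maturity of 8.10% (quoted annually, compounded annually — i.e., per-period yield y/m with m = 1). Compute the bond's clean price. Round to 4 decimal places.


Answer: Price = 788.9429

Derivation:
Coupon per period c = face * coupon_rate / m = 28.000000
Periods per year m = 1; per-period yield y/m = 0.081000
Number of cashflows N = 5
Cashflows (t years, CF_t, discount factor 1/(1+y/m)^(m*t), PV):
  t = 1.0000: CF_t = 28.000000, DF = 0.925069, PV = 25.901943
  t = 2.0000: CF_t = 28.000000, DF = 0.855753, PV = 23.961094
  t = 3.0000: CF_t = 28.000000, DF = 0.791631, PV = 22.165674
  t = 4.0000: CF_t = 28.000000, DF = 0.732314, PV = 20.504787
  t = 5.0000: CF_t = 1028.000000, DF = 0.677441, PV = 696.409433
Price P = sum_t PV_t = 788.942930


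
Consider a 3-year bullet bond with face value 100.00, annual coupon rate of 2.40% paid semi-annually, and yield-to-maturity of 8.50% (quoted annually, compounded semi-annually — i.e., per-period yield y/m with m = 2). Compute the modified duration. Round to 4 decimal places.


Coupon per period c = face * coupon_rate / m = 1.200000
Periods per year m = 2; per-period yield y/m = 0.042500
Number of cashflows N = 6
Cashflows (t years, CF_t, discount factor 1/(1+y/m)^(m*t), PV):
  t = 0.5000: CF_t = 1.200000, DF = 0.959233, PV = 1.151079
  t = 1.0000: CF_t = 1.200000, DF = 0.920127, PV = 1.104153
  t = 1.5000: CF_t = 1.200000, DF = 0.882616, PV = 1.059139
  t = 2.0000: CF_t = 1.200000, DF = 0.846634, PV = 1.015961
  t = 2.5000: CF_t = 1.200000, DF = 0.812119, PV = 0.974543
  t = 3.0000: CF_t = 101.200000, DF = 0.779011, PV = 78.835918
Price P = sum_t PV_t = 84.140793
First compute Macaulay numerator sum_t t * PV_t:
  t * PV_t at t = 0.5000: 0.575540
  t * PV_t at t = 1.0000: 1.104153
  t * PV_t at t = 1.5000: 1.588709
  t * PV_t at t = 2.0000: 2.031922
  t * PV_t at t = 2.5000: 2.436357
  t * PV_t at t = 3.0000: 236.507755
Macaulay duration D = 244.244435 / 84.140793 = 2.902806
Modified duration = D / (1 + y/m) = 2.902806 / (1 + 0.042500) = 2.784467

Answer: Modified duration = 2.7845
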